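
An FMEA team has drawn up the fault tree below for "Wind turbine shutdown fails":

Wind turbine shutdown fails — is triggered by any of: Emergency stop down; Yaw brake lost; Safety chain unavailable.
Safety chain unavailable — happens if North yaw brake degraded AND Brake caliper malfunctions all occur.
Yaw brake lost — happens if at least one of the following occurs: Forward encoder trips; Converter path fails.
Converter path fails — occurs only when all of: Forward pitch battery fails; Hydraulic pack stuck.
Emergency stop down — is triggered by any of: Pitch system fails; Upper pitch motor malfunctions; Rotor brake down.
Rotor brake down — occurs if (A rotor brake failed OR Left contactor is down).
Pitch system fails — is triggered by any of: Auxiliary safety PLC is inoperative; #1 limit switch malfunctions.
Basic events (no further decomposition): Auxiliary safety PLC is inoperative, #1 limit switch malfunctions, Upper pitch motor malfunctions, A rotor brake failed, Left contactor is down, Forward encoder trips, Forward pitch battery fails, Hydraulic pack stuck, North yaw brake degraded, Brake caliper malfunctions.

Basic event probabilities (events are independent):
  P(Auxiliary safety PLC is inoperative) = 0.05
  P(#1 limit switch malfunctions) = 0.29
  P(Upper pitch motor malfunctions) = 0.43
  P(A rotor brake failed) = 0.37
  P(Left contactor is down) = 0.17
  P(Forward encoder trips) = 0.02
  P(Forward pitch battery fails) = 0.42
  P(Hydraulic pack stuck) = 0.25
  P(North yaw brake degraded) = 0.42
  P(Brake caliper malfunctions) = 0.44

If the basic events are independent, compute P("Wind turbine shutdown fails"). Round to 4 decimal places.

0.8563

P(Pitch system fails) [OR] = 1 − (1−0.05) × (1−0.29) = 0.325500
P(Rotor brake down) [OR] = 1 − (1−0.37) × (1−0.17) = 0.477100
P(Emergency stop down) [OR] = 1 − (1−0.325500) × (1−0.43) × (1−0.477100) = 0.798963
P(Converter path fails) [AND] = 0.42 × 0.25 = 0.105000
P(Yaw brake lost) [OR] = 1 − (1−0.02) × (1−0.105000) = 0.122900
P(Safety chain unavailable) [AND] = 0.42 × 0.44 = 0.184800
P(Wind turbine shutdown fails) [OR] = 1 − (1−0.798963) × (1−0.122900) × (1−0.184800) = 0.856256
Rounded to 4 decimal places: P(Wind turbine shutdown fails) ≈ 0.8563.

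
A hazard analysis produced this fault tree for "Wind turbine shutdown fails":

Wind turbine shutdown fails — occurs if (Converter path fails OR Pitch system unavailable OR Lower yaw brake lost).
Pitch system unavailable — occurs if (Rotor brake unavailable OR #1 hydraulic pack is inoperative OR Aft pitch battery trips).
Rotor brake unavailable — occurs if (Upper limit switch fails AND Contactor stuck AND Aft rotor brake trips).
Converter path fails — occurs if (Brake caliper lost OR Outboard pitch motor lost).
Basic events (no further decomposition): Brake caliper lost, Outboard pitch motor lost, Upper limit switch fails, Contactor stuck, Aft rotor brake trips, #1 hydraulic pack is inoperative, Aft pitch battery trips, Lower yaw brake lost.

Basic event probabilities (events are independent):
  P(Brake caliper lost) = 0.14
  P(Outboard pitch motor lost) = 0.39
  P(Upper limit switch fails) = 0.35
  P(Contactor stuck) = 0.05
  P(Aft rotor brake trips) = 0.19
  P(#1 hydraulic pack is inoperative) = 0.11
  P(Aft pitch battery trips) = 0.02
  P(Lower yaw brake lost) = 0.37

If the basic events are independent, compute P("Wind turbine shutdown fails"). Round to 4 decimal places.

P(Converter path fails) [OR] = 1 − (1−0.14) × (1−0.39) = 0.475400
P(Rotor brake unavailable) [AND] = 0.35 × 0.05 × 0.19 = 0.003325
P(Pitch system unavailable) [OR] = 1 − (1−0.003325) × (1−0.11) × (1−0.02) = 0.130700
P(Wind turbine shutdown fails) [OR] = 1 − (1−0.475400) × (1−0.130700) × (1−0.37) = 0.712698
Rounded to 4 decimal places: P(Wind turbine shutdown fails) ≈ 0.7127.

0.7127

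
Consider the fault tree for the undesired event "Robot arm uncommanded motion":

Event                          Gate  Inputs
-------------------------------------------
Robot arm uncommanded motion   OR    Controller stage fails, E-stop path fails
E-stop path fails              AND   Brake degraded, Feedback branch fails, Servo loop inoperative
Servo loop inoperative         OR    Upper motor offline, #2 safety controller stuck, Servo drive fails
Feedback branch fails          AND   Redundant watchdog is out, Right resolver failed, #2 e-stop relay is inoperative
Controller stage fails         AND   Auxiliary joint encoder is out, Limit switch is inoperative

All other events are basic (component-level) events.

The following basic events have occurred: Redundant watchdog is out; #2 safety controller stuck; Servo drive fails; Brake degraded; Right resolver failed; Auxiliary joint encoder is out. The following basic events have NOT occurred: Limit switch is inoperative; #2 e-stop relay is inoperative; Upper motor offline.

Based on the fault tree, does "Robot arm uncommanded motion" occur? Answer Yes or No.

No

Controller stage fails [AND]: Auxiliary joint encoder is out=occurs, Limit switch is inoperative=not → not all inputs occur → does not occur.
Feedback branch fails [AND]: Redundant watchdog is out=occurs, Right resolver failed=occurs, #2 e-stop relay is inoperative=not → not all inputs occur → does not occur.
Servo loop inoperative [OR]: Upper motor offline=not, #2 safety controller stuck=occurs, Servo drive fails=occurs → at least one input occurs → occurs.
E-stop path fails [AND]: Brake degraded=occurs, Feedback branch fails=not, Servo loop inoperative=occurs → not all inputs occur → does not occur.
Robot arm uncommanded motion [OR]: Controller stage fails=not, E-stop path fails=not → no input occurs → does not occur.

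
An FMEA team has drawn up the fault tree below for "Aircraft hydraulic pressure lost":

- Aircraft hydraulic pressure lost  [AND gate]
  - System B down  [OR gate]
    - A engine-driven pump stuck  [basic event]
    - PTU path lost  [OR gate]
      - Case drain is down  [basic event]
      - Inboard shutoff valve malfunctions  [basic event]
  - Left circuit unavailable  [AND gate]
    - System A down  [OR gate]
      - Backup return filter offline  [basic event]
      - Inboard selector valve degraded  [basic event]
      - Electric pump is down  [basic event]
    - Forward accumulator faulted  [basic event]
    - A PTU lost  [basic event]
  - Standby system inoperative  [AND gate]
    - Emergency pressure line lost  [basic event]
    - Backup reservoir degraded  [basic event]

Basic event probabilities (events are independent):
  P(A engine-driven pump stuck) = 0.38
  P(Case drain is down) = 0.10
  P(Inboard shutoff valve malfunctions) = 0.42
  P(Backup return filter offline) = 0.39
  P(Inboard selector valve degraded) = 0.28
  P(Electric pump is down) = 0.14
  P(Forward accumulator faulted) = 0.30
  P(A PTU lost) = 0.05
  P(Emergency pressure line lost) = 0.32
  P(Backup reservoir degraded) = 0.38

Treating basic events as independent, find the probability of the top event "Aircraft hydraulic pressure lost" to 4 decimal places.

0.0008

P(PTU path lost) [OR] = 1 − (1−0.10) × (1−0.42) = 0.478000
P(System B down) [OR] = 1 − (1−0.38) × (1−0.478000) = 0.676360
P(System A down) [OR] = 1 − (1−0.39) × (1−0.28) × (1−0.14) = 0.622288
P(Left circuit unavailable) [AND] = 0.622288 × 0.30 × 0.05 = 0.009334
P(Standby system inoperative) [AND] = 0.32 × 0.38 = 0.121600
P(Aircraft hydraulic pressure lost) [AND] = 0.676360 × 0.009334 × 0.121600 = 0.000768
Rounded to 4 decimal places: P(Aircraft hydraulic pressure lost) ≈ 0.0008.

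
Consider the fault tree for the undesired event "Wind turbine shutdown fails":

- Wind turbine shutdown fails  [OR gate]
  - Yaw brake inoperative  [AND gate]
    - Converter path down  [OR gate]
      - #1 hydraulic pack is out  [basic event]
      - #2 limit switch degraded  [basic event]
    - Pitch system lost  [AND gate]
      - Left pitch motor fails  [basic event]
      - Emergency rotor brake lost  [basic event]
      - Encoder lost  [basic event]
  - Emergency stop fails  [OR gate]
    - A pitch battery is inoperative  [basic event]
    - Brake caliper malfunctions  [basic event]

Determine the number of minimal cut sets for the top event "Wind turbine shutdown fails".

4

Converter path down [OR]: union of children's cut sets → 2 cut set(s).
Pitch system lost [AND]: one cut set from each child combined → 1 × 1 × 1 = 1 cut set(s).
Yaw brake inoperative [AND]: one cut set from each child combined → 2 × 1 = 2 cut set(s).
Emergency stop fails [OR]: union of children's cut sets → 2 cut set(s).
Wind turbine shutdown fails [OR]: union of children's cut sets → 4 cut set(s).
Minimal cut sets: {#1 hydraulic pack is out, Emergency rotor brake lost, Encoder lost, Left pitch motor fails}; {#2 limit switch degraded, Emergency rotor brake lost, Encoder lost, Left pitch motor fails}; {A pitch battery is inoperative}; {Brake caliper malfunctions}.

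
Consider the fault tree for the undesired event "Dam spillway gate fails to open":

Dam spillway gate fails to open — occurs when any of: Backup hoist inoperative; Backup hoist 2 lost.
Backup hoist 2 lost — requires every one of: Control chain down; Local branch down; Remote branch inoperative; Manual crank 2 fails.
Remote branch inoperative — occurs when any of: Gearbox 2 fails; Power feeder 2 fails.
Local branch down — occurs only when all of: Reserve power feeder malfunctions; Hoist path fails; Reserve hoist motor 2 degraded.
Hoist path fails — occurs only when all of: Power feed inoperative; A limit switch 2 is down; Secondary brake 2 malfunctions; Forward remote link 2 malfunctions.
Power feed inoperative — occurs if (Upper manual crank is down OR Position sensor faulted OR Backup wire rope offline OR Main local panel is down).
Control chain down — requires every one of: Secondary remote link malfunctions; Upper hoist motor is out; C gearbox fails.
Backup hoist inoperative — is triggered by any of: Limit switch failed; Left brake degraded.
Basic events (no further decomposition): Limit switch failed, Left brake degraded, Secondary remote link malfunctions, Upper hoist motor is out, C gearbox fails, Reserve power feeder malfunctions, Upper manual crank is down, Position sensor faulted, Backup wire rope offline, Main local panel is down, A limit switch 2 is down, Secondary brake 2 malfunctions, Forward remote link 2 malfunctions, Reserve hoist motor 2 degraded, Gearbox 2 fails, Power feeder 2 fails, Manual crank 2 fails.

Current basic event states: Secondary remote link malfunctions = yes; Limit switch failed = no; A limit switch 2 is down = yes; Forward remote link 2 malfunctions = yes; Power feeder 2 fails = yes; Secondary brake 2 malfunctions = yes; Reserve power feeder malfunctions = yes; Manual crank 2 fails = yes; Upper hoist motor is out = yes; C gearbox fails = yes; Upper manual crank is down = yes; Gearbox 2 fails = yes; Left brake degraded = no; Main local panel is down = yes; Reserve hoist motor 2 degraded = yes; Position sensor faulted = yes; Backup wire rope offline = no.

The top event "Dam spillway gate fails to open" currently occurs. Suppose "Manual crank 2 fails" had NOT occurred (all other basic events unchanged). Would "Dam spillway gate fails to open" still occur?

No

Counterfactual: set "Manual crank 2 fails" to not occurred.
Backup hoist inoperative [OR]: Limit switch failed=not, Left brake degraded=not → no input occurs → does not occur.
Control chain down [AND]: Secondary remote link malfunctions=occurs, Upper hoist motor is out=occurs, C gearbox fails=occurs → all inputs occur → occurs.
Power feed inoperative [OR]: Upper manual crank is down=occurs, Position sensor faulted=occurs, Backup wire rope offline=not, Main local panel is down=occurs → at least one input occurs → occurs.
Hoist path fails [AND]: Power feed inoperative=occurs, A limit switch 2 is down=occurs, Secondary brake 2 malfunctions=occurs, Forward remote link 2 malfunctions=occurs → all inputs occur → occurs.
Local branch down [AND]: Reserve power feeder malfunctions=occurs, Hoist path fails=occurs, Reserve hoist motor 2 degraded=occurs → all inputs occur → occurs.
Remote branch inoperative [OR]: Gearbox 2 fails=occurs, Power feeder 2 fails=occurs → at least one input occurs → occurs.
Backup hoist 2 lost [AND]: Control chain down=occurs, Local branch down=occurs, Remote branch inoperative=occurs, Manual crank 2 fails=not → not all inputs occur → does not occur.
Dam spillway gate fails to open [OR]: Backup hoist inoperative=not, Backup hoist 2 lost=not → no input occurs → does not occur.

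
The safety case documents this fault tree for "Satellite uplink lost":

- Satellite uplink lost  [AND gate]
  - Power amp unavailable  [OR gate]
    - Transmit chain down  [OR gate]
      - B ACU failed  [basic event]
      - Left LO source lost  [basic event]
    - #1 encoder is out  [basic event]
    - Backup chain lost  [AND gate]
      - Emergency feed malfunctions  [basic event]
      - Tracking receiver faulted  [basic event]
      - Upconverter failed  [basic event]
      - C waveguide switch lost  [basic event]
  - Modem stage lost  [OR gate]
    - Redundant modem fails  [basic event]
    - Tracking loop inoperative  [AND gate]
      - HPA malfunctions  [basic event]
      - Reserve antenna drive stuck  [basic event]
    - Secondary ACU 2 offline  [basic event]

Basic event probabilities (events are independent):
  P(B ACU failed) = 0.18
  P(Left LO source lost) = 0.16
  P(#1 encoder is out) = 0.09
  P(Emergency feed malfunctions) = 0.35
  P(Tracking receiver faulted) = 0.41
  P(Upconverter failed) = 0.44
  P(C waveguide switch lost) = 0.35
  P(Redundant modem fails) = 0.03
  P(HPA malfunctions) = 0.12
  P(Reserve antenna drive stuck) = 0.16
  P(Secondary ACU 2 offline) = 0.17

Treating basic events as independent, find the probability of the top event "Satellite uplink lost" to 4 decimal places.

0.0814

P(Transmit chain down) [OR] = 1 − (1−0.18) × (1−0.16) = 0.311200
P(Backup chain lost) [AND] = 0.35 × 0.41 × 0.44 × 0.35 = 0.022099
P(Power amp unavailable) [OR] = 1 − (1−0.311200) × (1−0.09) × (1−0.022099) = 0.387044
P(Tracking loop inoperative) [AND] = 0.12 × 0.16 = 0.019200
P(Modem stage lost) [OR] = 1 − (1−0.03) × (1−0.019200) × (1−0.17) = 0.210358
P(Satellite uplink lost) [AND] = 0.387044 × 0.210358 = 0.081418
Rounded to 4 decimal places: P(Satellite uplink lost) ≈ 0.0814.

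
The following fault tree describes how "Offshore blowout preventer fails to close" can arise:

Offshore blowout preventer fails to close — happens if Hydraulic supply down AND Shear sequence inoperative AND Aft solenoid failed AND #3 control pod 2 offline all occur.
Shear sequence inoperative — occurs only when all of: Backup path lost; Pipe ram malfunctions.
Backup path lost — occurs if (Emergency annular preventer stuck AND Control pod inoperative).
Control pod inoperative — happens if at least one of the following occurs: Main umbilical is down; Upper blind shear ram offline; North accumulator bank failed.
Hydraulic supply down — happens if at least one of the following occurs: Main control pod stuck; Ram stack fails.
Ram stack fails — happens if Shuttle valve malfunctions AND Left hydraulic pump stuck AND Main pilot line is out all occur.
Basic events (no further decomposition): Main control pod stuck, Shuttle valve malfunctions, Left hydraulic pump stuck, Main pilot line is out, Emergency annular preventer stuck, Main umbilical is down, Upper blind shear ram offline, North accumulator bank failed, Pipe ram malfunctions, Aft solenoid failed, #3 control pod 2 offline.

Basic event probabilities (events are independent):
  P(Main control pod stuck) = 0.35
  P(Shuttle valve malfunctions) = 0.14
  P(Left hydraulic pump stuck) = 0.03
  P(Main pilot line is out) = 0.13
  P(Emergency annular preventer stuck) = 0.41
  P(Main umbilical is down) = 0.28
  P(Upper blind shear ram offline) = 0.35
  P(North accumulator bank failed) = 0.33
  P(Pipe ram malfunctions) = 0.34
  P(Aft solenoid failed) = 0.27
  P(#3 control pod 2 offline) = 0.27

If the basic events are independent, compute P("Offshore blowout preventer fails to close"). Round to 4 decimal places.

P(Ram stack fails) [AND] = 0.14 × 0.03 × 0.13 = 0.000546
P(Hydraulic supply down) [OR] = 1 − (1−0.35) × (1−0.000546) = 0.350355
P(Control pod inoperative) [OR] = 1 − (1−0.28) × (1−0.35) × (1−0.33) = 0.686440
P(Backup path lost) [AND] = 0.41 × 0.686440 = 0.281440
P(Shear sequence inoperative) [AND] = 0.281440 × 0.34 = 0.095690
P(Offshore blowout preventer fails to close) [AND] = 0.350355 × 0.095690 × 0.27 × 0.27 = 0.002444
Rounded to 4 decimal places: P(Offshore blowout preventer fails to close) ≈ 0.0024.

0.0024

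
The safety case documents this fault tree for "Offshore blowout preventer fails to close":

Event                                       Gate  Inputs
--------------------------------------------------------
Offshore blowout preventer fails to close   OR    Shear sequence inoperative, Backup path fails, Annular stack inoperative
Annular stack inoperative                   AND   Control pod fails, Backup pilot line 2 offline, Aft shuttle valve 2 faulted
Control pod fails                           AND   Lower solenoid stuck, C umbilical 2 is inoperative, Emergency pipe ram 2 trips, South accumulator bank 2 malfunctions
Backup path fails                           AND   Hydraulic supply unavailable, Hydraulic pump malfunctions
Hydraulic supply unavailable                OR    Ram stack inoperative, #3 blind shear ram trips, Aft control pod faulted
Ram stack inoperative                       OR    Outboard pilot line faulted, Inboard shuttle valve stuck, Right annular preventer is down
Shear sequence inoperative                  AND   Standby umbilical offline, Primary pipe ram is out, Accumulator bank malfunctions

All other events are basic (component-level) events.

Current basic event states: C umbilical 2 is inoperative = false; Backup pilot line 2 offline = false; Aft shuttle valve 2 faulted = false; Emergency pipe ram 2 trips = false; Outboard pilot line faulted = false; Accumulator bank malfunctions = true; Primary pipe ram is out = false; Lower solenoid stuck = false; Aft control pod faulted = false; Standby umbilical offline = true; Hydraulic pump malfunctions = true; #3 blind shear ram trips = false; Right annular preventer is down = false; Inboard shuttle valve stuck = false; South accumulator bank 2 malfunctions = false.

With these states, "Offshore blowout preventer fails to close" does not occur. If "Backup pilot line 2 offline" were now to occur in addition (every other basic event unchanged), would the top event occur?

No

Counterfactual: set "Backup pilot line 2 offline" to occurred.
Shear sequence inoperative [AND]: Standby umbilical offline=occurs, Primary pipe ram is out=not, Accumulator bank malfunctions=occurs → not all inputs occur → does not occur.
Ram stack inoperative [OR]: Outboard pilot line faulted=not, Inboard shuttle valve stuck=not, Right annular preventer is down=not → no input occurs → does not occur.
Hydraulic supply unavailable [OR]: Ram stack inoperative=not, #3 blind shear ram trips=not, Aft control pod faulted=not → no input occurs → does not occur.
Backup path fails [AND]: Hydraulic supply unavailable=not, Hydraulic pump malfunctions=occurs → not all inputs occur → does not occur.
Control pod fails [AND]: Lower solenoid stuck=not, C umbilical 2 is inoperative=not, Emergency pipe ram 2 trips=not, South accumulator bank 2 malfunctions=not → not all inputs occur → does not occur.
Annular stack inoperative [AND]: Control pod fails=not, Backup pilot line 2 offline=occurs, Aft shuttle valve 2 faulted=not → not all inputs occur → does not occur.
Offshore blowout preventer fails to close [OR]: Shear sequence inoperative=not, Backup path fails=not, Annular stack inoperative=not → no input occurs → does not occur.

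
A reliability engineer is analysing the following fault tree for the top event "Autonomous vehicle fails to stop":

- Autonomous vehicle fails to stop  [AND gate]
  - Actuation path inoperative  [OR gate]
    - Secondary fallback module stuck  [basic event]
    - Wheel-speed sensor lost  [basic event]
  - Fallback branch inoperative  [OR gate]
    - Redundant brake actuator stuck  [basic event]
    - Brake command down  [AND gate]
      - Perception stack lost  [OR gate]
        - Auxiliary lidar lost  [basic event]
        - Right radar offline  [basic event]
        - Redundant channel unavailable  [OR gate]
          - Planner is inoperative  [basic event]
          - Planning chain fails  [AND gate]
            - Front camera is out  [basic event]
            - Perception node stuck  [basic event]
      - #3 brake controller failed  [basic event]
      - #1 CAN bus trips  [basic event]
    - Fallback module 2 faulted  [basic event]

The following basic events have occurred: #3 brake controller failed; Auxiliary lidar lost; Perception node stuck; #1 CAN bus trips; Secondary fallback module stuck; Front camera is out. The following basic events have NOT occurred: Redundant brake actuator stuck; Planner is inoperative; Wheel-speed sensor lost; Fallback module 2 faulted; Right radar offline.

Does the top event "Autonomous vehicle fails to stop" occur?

Yes

Actuation path inoperative [OR]: Secondary fallback module stuck=occurs, Wheel-speed sensor lost=not → at least one input occurs → occurs.
Planning chain fails [AND]: Front camera is out=occurs, Perception node stuck=occurs → all inputs occur → occurs.
Redundant channel unavailable [OR]: Planner is inoperative=not, Planning chain fails=occurs → at least one input occurs → occurs.
Perception stack lost [OR]: Auxiliary lidar lost=occurs, Right radar offline=not, Redundant channel unavailable=occurs → at least one input occurs → occurs.
Brake command down [AND]: Perception stack lost=occurs, #3 brake controller failed=occurs, #1 CAN bus trips=occurs → all inputs occur → occurs.
Fallback branch inoperative [OR]: Redundant brake actuator stuck=not, Brake command down=occurs, Fallback module 2 faulted=not → at least one input occurs → occurs.
Autonomous vehicle fails to stop [AND]: Actuation path inoperative=occurs, Fallback branch inoperative=occurs → all inputs occur → occurs.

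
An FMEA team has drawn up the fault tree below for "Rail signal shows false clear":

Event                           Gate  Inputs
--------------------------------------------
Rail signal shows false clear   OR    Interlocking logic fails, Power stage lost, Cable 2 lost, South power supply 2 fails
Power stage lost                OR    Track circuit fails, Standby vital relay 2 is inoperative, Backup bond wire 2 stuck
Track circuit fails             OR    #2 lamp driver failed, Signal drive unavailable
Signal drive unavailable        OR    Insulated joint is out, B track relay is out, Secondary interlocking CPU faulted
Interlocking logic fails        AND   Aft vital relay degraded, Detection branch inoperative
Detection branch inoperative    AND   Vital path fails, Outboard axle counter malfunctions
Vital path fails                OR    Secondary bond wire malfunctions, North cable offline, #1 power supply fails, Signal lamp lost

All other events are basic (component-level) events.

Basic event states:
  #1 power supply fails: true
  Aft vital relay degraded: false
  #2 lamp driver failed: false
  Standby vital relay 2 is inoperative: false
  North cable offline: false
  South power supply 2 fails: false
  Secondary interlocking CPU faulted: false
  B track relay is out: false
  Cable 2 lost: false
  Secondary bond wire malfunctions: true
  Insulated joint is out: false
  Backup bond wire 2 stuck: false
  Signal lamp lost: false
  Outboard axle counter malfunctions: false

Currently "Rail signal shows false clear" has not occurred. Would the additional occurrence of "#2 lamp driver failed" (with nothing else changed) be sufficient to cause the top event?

Counterfactual: set "#2 lamp driver failed" to occurred.
Vital path fails [OR]: Secondary bond wire malfunctions=occurs, North cable offline=not, #1 power supply fails=occurs, Signal lamp lost=not → at least one input occurs → occurs.
Detection branch inoperative [AND]: Vital path fails=occurs, Outboard axle counter malfunctions=not → not all inputs occur → does not occur.
Interlocking logic fails [AND]: Aft vital relay degraded=not, Detection branch inoperative=not → not all inputs occur → does not occur.
Signal drive unavailable [OR]: Insulated joint is out=not, B track relay is out=not, Secondary interlocking CPU faulted=not → no input occurs → does not occur.
Track circuit fails [OR]: #2 lamp driver failed=occurs, Signal drive unavailable=not → at least one input occurs → occurs.
Power stage lost [OR]: Track circuit fails=occurs, Standby vital relay 2 is inoperative=not, Backup bond wire 2 stuck=not → at least one input occurs → occurs.
Rail signal shows false clear [OR]: Interlocking logic fails=not, Power stage lost=occurs, Cable 2 lost=not, South power supply 2 fails=not → at least one input occurs → occurs.

Yes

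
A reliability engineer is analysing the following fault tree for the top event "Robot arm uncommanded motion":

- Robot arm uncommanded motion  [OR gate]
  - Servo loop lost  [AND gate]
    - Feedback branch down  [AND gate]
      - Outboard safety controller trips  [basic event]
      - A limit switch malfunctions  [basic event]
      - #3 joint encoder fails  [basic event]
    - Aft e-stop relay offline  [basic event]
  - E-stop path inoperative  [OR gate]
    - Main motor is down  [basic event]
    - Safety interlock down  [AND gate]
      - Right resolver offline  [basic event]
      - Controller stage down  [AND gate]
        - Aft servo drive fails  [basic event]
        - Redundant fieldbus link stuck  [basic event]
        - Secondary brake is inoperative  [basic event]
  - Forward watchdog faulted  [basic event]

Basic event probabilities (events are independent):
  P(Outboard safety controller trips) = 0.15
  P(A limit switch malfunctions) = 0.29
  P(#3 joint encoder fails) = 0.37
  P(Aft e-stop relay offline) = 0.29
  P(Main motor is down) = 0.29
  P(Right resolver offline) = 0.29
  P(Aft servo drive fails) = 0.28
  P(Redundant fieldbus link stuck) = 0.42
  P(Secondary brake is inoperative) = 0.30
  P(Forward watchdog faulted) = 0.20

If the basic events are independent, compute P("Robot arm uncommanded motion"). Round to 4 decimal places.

0.4404

P(Feedback branch down) [AND] = 0.15 × 0.29 × 0.37 = 0.016095
P(Servo loop lost) [AND] = 0.016095 × 0.29 = 0.004668
P(Controller stage down) [AND] = 0.28 × 0.42 × 0.30 = 0.035280
P(Safety interlock down) [AND] = 0.29 × 0.035280 = 0.010231
P(E-stop path inoperative) [OR] = 1 − (1−0.29) × (1−0.010231) = 0.297264
P(Robot arm uncommanded motion) [OR] = 1 − (1−0.004668) × (1−0.297264) × (1−0.20) = 0.440435
Rounded to 4 decimal places: P(Robot arm uncommanded motion) ≈ 0.4404.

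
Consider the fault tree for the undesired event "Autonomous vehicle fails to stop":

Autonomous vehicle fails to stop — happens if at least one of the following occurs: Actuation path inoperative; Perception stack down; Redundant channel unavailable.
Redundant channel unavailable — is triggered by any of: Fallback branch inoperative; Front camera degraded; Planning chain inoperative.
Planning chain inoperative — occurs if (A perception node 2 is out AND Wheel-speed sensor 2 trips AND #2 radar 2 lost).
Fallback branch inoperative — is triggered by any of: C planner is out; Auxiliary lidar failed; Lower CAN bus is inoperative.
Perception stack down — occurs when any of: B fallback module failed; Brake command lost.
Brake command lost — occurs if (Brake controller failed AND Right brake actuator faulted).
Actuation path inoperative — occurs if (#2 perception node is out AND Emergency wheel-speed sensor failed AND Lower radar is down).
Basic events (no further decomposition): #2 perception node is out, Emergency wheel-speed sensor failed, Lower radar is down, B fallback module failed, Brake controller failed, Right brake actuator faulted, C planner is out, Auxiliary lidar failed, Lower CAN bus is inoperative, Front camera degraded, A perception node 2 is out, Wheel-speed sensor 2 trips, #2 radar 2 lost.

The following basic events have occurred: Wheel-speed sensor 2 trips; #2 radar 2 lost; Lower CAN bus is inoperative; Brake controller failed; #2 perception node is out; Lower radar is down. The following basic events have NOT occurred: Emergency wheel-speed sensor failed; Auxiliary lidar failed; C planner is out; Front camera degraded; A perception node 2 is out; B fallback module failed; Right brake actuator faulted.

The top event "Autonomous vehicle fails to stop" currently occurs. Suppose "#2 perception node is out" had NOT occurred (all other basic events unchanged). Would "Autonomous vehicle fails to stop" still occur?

Yes

Counterfactual: set "#2 perception node is out" to not occurred.
Actuation path inoperative [AND]: #2 perception node is out=not, Emergency wheel-speed sensor failed=not, Lower radar is down=occurs → not all inputs occur → does not occur.
Brake command lost [AND]: Brake controller failed=occurs, Right brake actuator faulted=not → not all inputs occur → does not occur.
Perception stack down [OR]: B fallback module failed=not, Brake command lost=not → no input occurs → does not occur.
Fallback branch inoperative [OR]: C planner is out=not, Auxiliary lidar failed=not, Lower CAN bus is inoperative=occurs → at least one input occurs → occurs.
Planning chain inoperative [AND]: A perception node 2 is out=not, Wheel-speed sensor 2 trips=occurs, #2 radar 2 lost=occurs → not all inputs occur → does not occur.
Redundant channel unavailable [OR]: Fallback branch inoperative=occurs, Front camera degraded=not, Planning chain inoperative=not → at least one input occurs → occurs.
Autonomous vehicle fails to stop [OR]: Actuation path inoperative=not, Perception stack down=not, Redundant channel unavailable=occurs → at least one input occurs → occurs.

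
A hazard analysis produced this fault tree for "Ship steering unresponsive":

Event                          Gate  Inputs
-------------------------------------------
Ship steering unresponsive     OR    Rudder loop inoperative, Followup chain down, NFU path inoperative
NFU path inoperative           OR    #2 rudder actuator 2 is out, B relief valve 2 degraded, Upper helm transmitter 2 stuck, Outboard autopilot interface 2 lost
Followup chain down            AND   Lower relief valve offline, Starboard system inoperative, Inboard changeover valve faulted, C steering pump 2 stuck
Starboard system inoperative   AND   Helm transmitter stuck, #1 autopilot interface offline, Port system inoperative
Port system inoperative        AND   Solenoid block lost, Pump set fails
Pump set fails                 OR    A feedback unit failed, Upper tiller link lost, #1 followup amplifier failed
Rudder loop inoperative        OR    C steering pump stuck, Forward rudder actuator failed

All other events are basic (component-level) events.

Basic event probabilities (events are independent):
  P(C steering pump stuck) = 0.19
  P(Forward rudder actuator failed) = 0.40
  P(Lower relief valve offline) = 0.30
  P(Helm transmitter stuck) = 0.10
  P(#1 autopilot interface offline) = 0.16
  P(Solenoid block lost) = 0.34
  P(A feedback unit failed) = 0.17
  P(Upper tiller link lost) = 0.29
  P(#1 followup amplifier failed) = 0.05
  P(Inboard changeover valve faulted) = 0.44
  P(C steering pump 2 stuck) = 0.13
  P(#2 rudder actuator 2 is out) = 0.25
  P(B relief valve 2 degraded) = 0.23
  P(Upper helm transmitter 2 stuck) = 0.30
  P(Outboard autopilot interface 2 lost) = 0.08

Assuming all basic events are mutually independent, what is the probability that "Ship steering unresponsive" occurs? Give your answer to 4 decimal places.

0.8193

P(Rudder loop inoperative) [OR] = 1 − (1−0.19) × (1−0.40) = 0.514000
P(Pump set fails) [OR] = 1 − (1−0.17) × (1−0.29) × (1−0.05) = 0.440165
P(Port system inoperative) [AND] = 0.34 × 0.440165 = 0.149656
P(Starboard system inoperative) [AND] = 0.10 × 0.16 × 0.149656 = 0.002394
P(Followup chain down) [AND] = 0.30 × 0.002394 × 0.44 × 0.13 = 0.000041
P(NFU path inoperative) [OR] = 1 − (1−0.25) × (1−0.23) × (1−0.30) × (1−0.08) = 0.628090
P(Ship steering unresponsive) [OR] = 1 − (1−0.514000) × (1−0.000041) × (1−0.628090) = 0.819259
Rounded to 4 decimal places: P(Ship steering unresponsive) ≈ 0.8193.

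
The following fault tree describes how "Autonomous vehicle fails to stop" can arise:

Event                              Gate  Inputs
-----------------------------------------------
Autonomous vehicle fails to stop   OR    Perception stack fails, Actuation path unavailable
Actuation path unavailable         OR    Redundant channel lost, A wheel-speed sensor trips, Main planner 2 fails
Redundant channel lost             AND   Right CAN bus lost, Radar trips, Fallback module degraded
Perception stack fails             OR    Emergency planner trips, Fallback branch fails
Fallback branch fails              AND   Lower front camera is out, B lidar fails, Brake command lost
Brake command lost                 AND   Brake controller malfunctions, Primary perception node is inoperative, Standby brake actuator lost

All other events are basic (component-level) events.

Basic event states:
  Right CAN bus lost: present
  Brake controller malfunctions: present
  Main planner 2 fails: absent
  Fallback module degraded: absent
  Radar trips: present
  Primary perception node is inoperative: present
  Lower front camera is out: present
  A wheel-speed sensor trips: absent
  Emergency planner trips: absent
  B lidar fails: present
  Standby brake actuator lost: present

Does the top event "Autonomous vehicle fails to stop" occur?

Brake command lost [AND]: Brake controller malfunctions=occurs, Primary perception node is inoperative=occurs, Standby brake actuator lost=occurs → all inputs occur → occurs.
Fallback branch fails [AND]: Lower front camera is out=occurs, B lidar fails=occurs, Brake command lost=occurs → all inputs occur → occurs.
Perception stack fails [OR]: Emergency planner trips=not, Fallback branch fails=occurs → at least one input occurs → occurs.
Redundant channel lost [AND]: Right CAN bus lost=occurs, Radar trips=occurs, Fallback module degraded=not → not all inputs occur → does not occur.
Actuation path unavailable [OR]: Redundant channel lost=not, A wheel-speed sensor trips=not, Main planner 2 fails=not → no input occurs → does not occur.
Autonomous vehicle fails to stop [OR]: Perception stack fails=occurs, Actuation path unavailable=not → at least one input occurs → occurs.

Yes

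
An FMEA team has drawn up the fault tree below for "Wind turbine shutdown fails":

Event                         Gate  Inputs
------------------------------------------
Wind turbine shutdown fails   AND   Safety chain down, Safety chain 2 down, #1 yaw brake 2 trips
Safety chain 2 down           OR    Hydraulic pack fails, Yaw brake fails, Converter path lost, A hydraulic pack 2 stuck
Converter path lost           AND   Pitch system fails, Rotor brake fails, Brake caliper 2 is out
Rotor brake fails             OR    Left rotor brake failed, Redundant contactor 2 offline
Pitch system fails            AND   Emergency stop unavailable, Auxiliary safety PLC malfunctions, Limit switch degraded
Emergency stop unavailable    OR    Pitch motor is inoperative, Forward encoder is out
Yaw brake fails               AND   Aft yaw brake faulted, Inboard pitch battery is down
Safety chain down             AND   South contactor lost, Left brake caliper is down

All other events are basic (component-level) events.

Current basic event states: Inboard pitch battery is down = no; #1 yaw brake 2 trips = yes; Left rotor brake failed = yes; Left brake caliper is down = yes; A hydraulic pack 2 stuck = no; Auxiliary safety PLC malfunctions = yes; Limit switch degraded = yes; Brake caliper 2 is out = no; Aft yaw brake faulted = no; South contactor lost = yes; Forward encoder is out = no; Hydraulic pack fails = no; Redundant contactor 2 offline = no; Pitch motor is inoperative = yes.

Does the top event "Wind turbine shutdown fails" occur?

Safety chain down [AND]: South contactor lost=occurs, Left brake caliper is down=occurs → all inputs occur → occurs.
Yaw brake fails [AND]: Aft yaw brake faulted=not, Inboard pitch battery is down=not → not all inputs occur → does not occur.
Emergency stop unavailable [OR]: Pitch motor is inoperative=occurs, Forward encoder is out=not → at least one input occurs → occurs.
Pitch system fails [AND]: Emergency stop unavailable=occurs, Auxiliary safety PLC malfunctions=occurs, Limit switch degraded=occurs → all inputs occur → occurs.
Rotor brake fails [OR]: Left rotor brake failed=occurs, Redundant contactor 2 offline=not → at least one input occurs → occurs.
Converter path lost [AND]: Pitch system fails=occurs, Rotor brake fails=occurs, Brake caliper 2 is out=not → not all inputs occur → does not occur.
Safety chain 2 down [OR]: Hydraulic pack fails=not, Yaw brake fails=not, Converter path lost=not, A hydraulic pack 2 stuck=not → no input occurs → does not occur.
Wind turbine shutdown fails [AND]: Safety chain down=occurs, Safety chain 2 down=not, #1 yaw brake 2 trips=occurs → not all inputs occur → does not occur.

No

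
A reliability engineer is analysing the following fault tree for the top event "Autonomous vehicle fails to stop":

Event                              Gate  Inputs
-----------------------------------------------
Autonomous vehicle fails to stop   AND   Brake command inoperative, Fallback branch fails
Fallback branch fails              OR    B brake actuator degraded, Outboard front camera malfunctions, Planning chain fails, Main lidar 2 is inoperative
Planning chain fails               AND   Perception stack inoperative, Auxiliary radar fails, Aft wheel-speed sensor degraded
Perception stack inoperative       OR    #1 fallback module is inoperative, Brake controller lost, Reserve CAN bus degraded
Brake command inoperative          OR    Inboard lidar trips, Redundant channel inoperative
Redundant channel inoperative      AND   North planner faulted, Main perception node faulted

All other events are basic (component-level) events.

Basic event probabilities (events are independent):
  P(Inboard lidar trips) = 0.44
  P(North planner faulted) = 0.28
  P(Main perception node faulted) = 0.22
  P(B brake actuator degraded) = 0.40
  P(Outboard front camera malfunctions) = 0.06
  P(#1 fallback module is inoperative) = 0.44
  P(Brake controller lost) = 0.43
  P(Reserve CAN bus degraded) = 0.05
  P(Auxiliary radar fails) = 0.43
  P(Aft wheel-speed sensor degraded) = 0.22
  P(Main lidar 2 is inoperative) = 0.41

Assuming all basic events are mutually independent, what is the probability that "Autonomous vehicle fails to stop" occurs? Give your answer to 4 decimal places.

P(Redundant channel inoperative) [AND] = 0.28 × 0.22 = 0.061600
P(Brake command inoperative) [OR] = 1 − (1−0.44) × (1−0.061600) = 0.474496
P(Perception stack inoperative) [OR] = 1 − (1−0.44) × (1−0.43) × (1−0.05) = 0.696760
P(Planning chain fails) [AND] = 0.696760 × 0.43 × 0.22 = 0.065913
P(Fallback branch fails) [OR] = 1 − (1−0.40) × (1−0.06) × (1−0.065913) × (1−0.41) = 0.689173
P(Autonomous vehicle fails to stop) [AND] = 0.474496 × 0.689173 = 0.327010
Rounded to 4 decimal places: P(Autonomous vehicle fails to stop) ≈ 0.3270.

0.3270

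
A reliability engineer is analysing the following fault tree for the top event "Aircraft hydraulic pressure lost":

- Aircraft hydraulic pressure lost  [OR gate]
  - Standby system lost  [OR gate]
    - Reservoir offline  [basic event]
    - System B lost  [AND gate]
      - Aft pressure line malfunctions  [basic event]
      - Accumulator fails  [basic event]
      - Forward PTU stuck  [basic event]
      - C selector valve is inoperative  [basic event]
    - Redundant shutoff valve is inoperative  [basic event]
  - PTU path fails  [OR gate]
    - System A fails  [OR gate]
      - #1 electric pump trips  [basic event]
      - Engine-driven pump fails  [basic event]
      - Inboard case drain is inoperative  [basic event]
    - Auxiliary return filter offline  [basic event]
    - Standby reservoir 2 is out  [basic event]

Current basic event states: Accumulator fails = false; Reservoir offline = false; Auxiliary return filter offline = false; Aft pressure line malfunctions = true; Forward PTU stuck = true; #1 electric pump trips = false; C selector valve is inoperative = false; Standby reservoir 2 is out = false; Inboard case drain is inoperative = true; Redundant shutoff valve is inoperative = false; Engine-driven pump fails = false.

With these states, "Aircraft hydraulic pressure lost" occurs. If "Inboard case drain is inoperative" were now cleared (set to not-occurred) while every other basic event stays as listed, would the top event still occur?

Counterfactual: set "Inboard case drain is inoperative" to not occurred.
System B lost [AND]: Aft pressure line malfunctions=occurs, Accumulator fails=not, Forward PTU stuck=occurs, C selector valve is inoperative=not → not all inputs occur → does not occur.
Standby system lost [OR]: Reservoir offline=not, System B lost=not, Redundant shutoff valve is inoperative=not → no input occurs → does not occur.
System A fails [OR]: #1 electric pump trips=not, Engine-driven pump fails=not, Inboard case drain is inoperative=not → no input occurs → does not occur.
PTU path fails [OR]: System A fails=not, Auxiliary return filter offline=not, Standby reservoir 2 is out=not → no input occurs → does not occur.
Aircraft hydraulic pressure lost [OR]: Standby system lost=not, PTU path fails=not → no input occurs → does not occur.

No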